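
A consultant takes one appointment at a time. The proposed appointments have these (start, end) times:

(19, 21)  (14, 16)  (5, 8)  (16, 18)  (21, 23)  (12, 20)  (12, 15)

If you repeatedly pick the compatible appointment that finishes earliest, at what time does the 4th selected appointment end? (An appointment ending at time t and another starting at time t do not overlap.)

21

By end time: (5,8), (12,15), (14,16), (16,18), (12,20), (19,21), (21,23).
Pick (5,8); next start ≥ 8 → (12,15); next start ≥ 15 → (16,18); next start ≥ 18 → (19,21); next start ≥ 21 → (21,23).
Selected: (5,8) (12,15) (16,18) (19,21) (21,23)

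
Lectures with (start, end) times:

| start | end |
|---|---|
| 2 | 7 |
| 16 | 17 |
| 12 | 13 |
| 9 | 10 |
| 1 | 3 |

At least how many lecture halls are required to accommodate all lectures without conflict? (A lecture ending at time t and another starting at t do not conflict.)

2

Count concurrent intervals with a sweep; the peak is the room count.
Events (time:±→running): 1:+→1 2:+→2 … peak 2.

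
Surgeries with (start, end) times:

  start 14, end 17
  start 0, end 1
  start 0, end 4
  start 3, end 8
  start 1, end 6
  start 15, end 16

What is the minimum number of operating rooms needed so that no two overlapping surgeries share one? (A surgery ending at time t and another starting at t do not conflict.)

The answer is the maximum number of intervals overlapping at any instant.
Events (time:±→running): 0:+→1 0:+→2 1:-→1 1:+→2 3:+→3 … peak 3.

3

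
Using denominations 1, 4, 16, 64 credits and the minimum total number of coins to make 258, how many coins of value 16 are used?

Use the largest denomination that fits, subtract, and repeat.
258 = 4×64 + 2×1
Count of 16: 0

0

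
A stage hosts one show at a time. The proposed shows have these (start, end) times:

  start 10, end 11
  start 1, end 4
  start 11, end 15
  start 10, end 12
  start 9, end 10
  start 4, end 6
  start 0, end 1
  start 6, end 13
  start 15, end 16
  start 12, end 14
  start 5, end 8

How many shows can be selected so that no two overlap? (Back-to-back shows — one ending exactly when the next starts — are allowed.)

7

Greedy by earliest finish: after sorting by end time, pick each interval compatible with the last pick.
By end time: (0,1), (1,4), (4,6), (5,8), (9,10), (10,11), (10,12), (6,13), (12,14), (11,15), (15,16).
Pick (0,1); next start ≥ 1 → (1,4); next start ≥ 4 → (4,6); next start ≥ 6 → (9,10); next start ≥ 10 → (10,11); next start ≥ 11 → (12,14); next start ≥ 14 → (15,16).
Selected 7 shows.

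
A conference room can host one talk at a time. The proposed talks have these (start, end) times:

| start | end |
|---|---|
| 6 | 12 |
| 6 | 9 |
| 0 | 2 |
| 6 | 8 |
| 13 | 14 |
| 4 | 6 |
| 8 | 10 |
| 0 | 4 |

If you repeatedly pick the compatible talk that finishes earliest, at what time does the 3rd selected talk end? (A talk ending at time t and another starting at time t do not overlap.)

8

By end time: (0,2), (0,4), (4,6), (6,8), (6,9), (8,10), (6,12), (13,14).
Pick (0,2); next start ≥ 2 → (4,6); next start ≥ 6 → (6,8); next start ≥ 8 → (8,10); next start ≥ 10 → (13,14).
Selected: (0,2) (4,6) (6,8) (8,10) (13,14)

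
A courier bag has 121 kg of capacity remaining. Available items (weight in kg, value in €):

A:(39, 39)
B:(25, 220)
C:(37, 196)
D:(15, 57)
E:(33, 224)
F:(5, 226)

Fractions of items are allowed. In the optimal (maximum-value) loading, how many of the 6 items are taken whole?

Sort by value per unit weight and fill in that order.
Order: F (226/5=45.20) > B (220/25=8.80) > E (224/33=6.79) > C (196/37=5.30) > D (57/15=3.80) > A (39/39=1.00)
Fill: take F (5 @ 226) → take B (25 @ 220) → take E (33 @ 224) → take C (37 @ 196) → take D (15 @ 57) → take 6/39 of A → 6.00; 121/121 used.
5 item(s) taken whole; one partial (take 6/39 of A).

5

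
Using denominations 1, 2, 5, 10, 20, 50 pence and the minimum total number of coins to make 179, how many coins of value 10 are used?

0

179 = 3×50 + 1×20 + 1×5 + 2×2
Count of 10: 0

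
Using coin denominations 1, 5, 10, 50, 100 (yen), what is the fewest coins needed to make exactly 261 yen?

Use the largest denomination that fits, subtract, and repeat.
261 = 2×100 + 1×50 + 1×10 + 1×1
Total coins = 2 + 1 + 1 + 1 = 5

5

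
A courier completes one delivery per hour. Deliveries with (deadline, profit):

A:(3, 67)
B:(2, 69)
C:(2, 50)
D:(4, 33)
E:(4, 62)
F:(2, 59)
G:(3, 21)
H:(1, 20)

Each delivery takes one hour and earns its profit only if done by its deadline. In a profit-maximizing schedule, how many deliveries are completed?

Sort by profit descending; place each in the latest free slot ≤ its deadline.
Profit order: B=69 A=67 E=62 F=59 C=50 D=33 G=21 H=20
Assign: B→slot 2, A→slot 3, E→slot 4, F→slot 1, C skipped, D skipped, G skipped, H skipped.
Slots: [1:F] [2:B] [3:A] [4:E]
4 of 8 scheduled.

4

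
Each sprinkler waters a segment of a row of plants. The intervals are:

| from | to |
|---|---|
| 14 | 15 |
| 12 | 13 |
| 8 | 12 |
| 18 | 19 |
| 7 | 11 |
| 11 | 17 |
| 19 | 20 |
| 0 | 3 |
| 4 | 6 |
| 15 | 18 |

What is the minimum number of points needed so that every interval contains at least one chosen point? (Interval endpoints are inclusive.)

6

Sorted: [0,3] [4,6] [7,11] [8,12] [12,13] [14,15] [11,17] [15,18] [18,19] [19,20]
{[0,3]} hit by 3; {[4,6]} hit by 6; {[7,11],[8,12]} hit by 11; {[12,13]} hit by 13; {[14,15],[11,17],[15,18]} hit by 15; {[18,19],[19,20]} hit by 19.
Points: 3, 6, 11, 13, 15, 19 (6 total).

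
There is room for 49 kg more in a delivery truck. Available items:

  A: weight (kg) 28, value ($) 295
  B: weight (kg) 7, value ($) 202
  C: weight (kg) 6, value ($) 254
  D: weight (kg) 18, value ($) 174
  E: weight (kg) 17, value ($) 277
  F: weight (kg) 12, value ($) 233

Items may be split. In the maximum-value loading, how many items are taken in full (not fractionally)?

Sort by value per unit weight and fill in that order.
Ratios (sorted): C 42.33, B 28.86, F 19.42, E 16.29, A 10.54, D 9.67
take C (6 @ 254); take B (7 @ 202); take F (12 @ 233); take E (17 @ 277); take 7/28 of A → 73.75. Capacity used 49/49.
4 item(s) taken whole; one partial (take 7/28 of A).

4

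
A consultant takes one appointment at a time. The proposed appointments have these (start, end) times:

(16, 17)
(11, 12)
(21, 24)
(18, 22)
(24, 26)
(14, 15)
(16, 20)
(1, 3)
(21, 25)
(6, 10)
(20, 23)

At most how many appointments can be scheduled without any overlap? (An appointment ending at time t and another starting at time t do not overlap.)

7

Order by finish time; keep every interval that doesn't clash with the previous kept one.
Sorted by end: (1,3)  (6,10)  (11,12)  (14,15)  (16,17)  (16,20)  (18,22)  (20,23)  (21,24)  (21,25)  (24,26)
take (1,3); take (6,10); take (11,12); take (14,15); take (16,17); take (18,22); skip (20,23); skip (21,25); take (24,26).
Selected 7 appointments.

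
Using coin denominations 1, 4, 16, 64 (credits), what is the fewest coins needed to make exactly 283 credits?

283 − 4×64→27 − 1×16→11 − 2×4→3 − 3×1→0
Total coins = 4 + 1 + 2 + 3 = 10

10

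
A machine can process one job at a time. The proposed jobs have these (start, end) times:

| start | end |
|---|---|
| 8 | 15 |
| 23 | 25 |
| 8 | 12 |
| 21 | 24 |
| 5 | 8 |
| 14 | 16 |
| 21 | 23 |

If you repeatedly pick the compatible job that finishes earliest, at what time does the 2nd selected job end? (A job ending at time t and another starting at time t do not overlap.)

12

Sort by end time and greedily take each interval whose start is ≥ the last chosen end.
By end time: (5,8), (8,12), (8,15), (14,16), (21,23), (21,24), (23,25).
Pick (5,8); next start ≥ 8 → (8,12); next start ≥ 12 → (14,16); next start ≥ 16 → (21,23); next start ≥ 23 → (23,25).
Selected: (5,8) (8,12) (14,16) (21,23) (23,25)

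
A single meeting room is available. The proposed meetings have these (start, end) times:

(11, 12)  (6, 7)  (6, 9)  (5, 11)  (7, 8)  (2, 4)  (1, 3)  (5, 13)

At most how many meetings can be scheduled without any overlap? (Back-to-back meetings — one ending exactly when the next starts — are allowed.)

4

Sort by end time and greedily take each interval whose start is ≥ the last chosen end.
Sorted by end: (1,3)  (2,4)  (6,7)  (7,8)  (6,9)  (5,11)  (11,12)  (5,13)
take (1,3); take (6,7); take (7,8); skip (6,9); skip (5,11); take (11,12); skip (5,13).
Selected 4 meetings.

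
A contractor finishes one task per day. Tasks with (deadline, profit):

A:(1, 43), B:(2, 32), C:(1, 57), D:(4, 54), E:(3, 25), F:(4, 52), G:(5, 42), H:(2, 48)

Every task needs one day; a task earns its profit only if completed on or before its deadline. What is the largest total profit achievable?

253

Sort by profit descending; place each in the latest free slot ≤ its deadline.
By profit: C(d1,57), D(d4,54), F(d4,52), H(d2,48), A(d1,43), G(d5,42), B(d2,32), E(d3,25)
C→slot 1; D→slot 4; F→slot 3; H→slot 2; A skipped; G→slot 5; B skipped; E skipped.
Profit = 57 + 48 + 52 + 54 + 42 = 253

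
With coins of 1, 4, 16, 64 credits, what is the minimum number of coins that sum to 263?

Greedy: take as many of the largest coin as possible, then repeat with the remainder.
263 − 4×64→7 − 1×4→3 − 3×1→0
Total coins = 4 + 1 + 3 = 8

8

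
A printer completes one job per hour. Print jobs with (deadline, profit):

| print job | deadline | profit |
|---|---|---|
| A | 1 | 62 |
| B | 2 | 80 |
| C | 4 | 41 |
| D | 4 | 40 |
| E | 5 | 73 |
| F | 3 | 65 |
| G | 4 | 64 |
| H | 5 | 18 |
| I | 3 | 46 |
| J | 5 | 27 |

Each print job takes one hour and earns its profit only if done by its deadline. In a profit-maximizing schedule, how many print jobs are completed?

5

Profit order: B=80 E=73 F=65 G=64 A=62 I=46 C=41 D=40 J=27 H=18
Assign: B→slot 2, E→slot 5, F→slot 3, G→slot 4, A→slot 1, I skipped, C skipped, D skipped, J skipped, H skipped.
Slots: [1:A] [2:B] [3:F] [4:G] [5:E]
5 of 10 scheduled.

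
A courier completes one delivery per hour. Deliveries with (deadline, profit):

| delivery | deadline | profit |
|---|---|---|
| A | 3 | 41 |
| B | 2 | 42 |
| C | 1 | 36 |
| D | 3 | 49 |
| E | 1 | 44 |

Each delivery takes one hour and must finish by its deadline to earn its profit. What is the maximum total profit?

Profit order: D=49 E=44 B=42 A=41 C=36
Assign: D→slot 3, E→slot 1, B→slot 2, A skipped, C skipped.
Slots: [1:E] [2:B] [3:D]
Profit = 44 + 42 + 49 = 135

135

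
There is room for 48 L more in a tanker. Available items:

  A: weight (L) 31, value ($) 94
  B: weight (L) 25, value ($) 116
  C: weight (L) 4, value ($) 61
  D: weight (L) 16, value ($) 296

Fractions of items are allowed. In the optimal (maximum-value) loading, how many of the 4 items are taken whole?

3

Order: D (296/16=18.50) > C (61/4=15.25) > B (116/25=4.64) > A (94/31=3.03)
Fill: take D (16 @ 296) → take C (4 @ 61) → take B (25 @ 116) → take 3/31 of A → 9.10; 48/48 used.
3 item(s) taken whole; one partial (take 3/31 of A).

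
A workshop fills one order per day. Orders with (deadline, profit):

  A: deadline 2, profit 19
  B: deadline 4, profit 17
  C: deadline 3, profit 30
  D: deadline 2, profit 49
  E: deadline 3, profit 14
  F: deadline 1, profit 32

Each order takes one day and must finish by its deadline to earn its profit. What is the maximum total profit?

128

Take jobs in profit order; each goes to the latest open slot no later than its deadline.
Profit order: D=49 F=32 C=30 A=19 B=17 E=14
Assign: D→slot 2, F→slot 1, C→slot 3, A skipped, B→slot 4, E skipped.
Slots: [1:F] [2:D] [3:C] [4:B]
Profit = 32 + 49 + 30 + 17 = 128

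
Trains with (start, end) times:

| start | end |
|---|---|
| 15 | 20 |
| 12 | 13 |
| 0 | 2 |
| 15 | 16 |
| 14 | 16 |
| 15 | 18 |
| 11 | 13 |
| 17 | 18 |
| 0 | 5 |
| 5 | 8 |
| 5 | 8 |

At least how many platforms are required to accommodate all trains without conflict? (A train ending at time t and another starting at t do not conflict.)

starts: [0, 0, 5, 5, 11, 12, 14, 15, 15, 15, 17]
ends:   [2, 5, 8, 8, 13, 13, 16, 16, 18, 18, 20]
s0→1 s0→2 e2→1 e5→0 s5→1 s5→2 e8→1 e8→0 s11→1 s12→2 e13→1 e13→0 s14→1 s15→2 s15→3 s15→4  — peak 4.

4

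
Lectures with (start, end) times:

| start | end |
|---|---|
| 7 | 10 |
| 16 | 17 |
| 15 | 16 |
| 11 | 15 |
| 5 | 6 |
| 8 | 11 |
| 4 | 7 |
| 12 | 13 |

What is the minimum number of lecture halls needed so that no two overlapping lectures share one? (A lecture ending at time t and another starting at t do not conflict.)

Count concurrent intervals with a sweep; the peak is the room count.
starts: [4, 5, 7, 8, 11, 12, 15, 16]
ends:   [6, 7, 10, 11, 13, 15, 16, 17]
s4→1 s5→2  — peak 2.

2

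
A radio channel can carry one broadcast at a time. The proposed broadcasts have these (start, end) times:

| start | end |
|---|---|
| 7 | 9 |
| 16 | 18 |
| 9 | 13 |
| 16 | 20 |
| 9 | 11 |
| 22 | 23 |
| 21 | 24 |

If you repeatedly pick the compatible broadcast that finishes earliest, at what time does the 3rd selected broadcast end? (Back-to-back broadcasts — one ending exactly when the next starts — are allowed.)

18

By end time: (7,9), (9,11), (9,13), (16,18), (16,20), (22,23), (21,24).
Pick (7,9); next start ≥ 9 → (9,11); next start ≥ 11 → (16,18); next start ≥ 18 → (22,23).
Selected: (7,9) (9,11) (16,18) (22,23)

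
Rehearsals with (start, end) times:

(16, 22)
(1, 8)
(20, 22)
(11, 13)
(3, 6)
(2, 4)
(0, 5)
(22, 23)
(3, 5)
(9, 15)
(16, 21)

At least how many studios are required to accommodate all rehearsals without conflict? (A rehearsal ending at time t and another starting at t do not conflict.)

Count concurrent intervals with a sweep; the peak is the room count.
Events (time:±→running): 0:+→1 1:+→2 2:+→3 3:+→4 3:+→5 … peak 5.

5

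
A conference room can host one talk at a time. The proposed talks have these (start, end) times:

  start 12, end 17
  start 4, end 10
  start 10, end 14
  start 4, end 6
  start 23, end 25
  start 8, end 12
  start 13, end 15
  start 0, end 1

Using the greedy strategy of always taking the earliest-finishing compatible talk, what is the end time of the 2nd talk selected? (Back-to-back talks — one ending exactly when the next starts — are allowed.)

6

Sorted by end: (0,1)  (4,6)  (4,10)  (8,12)  (10,14)  (13,15)  (12,17)  (23,25)
take (0,1); take (4,6); take (8,12); skip (10,14); take (13,15); skip (12,17); take (23,25).
Selected: (0,1) (4,6) (8,12) (13,15) (23,25)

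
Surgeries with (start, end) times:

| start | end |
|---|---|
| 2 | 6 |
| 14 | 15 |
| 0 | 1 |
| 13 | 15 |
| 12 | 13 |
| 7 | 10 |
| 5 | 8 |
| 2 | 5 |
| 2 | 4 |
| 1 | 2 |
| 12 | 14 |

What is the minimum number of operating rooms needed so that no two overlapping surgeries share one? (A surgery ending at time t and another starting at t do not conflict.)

Events (time:±→running): 0:+→1 1:-→0 1:+→1 2:-→0 2:+→1 2:+→2 2:+→3 … peak 3.

3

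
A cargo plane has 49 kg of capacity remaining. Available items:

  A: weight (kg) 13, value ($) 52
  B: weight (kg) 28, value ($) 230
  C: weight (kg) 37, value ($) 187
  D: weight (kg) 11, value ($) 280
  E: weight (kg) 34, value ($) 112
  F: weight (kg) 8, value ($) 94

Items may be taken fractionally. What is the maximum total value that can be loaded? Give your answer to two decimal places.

Ratios (sorted): D 25.45, F 11.75, B 8.21, C 5.05, A 4.00, E 3.29
take D (11 @ 280); take F (8 @ 94); take B (28 @ 230); take 2/37 of C → 10.11. Capacity used 49/49.
Total value = 614.11

614.11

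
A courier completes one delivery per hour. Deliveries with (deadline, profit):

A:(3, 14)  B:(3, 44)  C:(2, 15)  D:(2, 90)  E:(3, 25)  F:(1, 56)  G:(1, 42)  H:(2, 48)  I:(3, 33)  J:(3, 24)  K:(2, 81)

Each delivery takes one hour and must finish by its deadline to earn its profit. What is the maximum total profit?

Take jobs in profit order; each goes to the latest open slot no later than its deadline.
Profit order: D=90 K=81 F=56 H=48 B=44 G=42 I=33 E=25 J=24 C=15 A=14
Assign: D→slot 2, K→slot 1, F skipped, H skipped, B→slot 3, G skipped, I skipped, E skipped, J skipped, C skipped, A skipped.
Slots: [1:K] [2:D] [3:B]
Profit = 81 + 90 + 44 = 215

215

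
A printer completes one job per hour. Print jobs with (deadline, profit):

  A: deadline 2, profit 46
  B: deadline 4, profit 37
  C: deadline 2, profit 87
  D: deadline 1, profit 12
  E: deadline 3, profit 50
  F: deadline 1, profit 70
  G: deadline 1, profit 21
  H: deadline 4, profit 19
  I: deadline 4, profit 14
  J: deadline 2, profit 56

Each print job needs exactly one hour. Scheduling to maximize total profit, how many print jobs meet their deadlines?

4

By profit: C(d2,87), F(d1,70), J(d2,56), E(d3,50), A(d2,46), B(d4,37), G(d1,21), H(d4,19), I(d4,14), D(d1,12)
C→slot 2; F→slot 1; J skipped; E→slot 3; A skipped; B→slot 4; G skipped; H skipped; I skipped; D skipped.
4 of 10 scheduled.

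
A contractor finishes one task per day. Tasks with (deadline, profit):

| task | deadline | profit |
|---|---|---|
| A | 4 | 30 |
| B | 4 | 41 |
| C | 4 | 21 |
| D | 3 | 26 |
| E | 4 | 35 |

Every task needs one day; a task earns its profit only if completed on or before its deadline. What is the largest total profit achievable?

132

Take jobs in profit order; each goes to the latest open slot no later than its deadline.
By profit: B(d4,41), E(d4,35), A(d4,30), D(d3,26), C(d4,21)
B→slot 4; E→slot 3; A→slot 2; D→slot 1; C skipped.
Profit = 26 + 30 + 35 + 41 = 132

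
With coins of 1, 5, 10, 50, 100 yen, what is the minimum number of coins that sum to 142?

Use the largest denomination that fits, subtract, and repeat.
142 = 1×100 + 4×10 + 2×1
Total coins = 1 + 4 + 2 = 7

7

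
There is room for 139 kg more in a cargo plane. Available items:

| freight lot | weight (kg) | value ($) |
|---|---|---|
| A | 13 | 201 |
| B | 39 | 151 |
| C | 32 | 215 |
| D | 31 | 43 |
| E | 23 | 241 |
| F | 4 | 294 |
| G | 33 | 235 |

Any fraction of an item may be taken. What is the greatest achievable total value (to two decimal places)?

Greedy by value/weight ratio, highest first.
Ratios (sorted): F 73.50, A 15.46, E 10.48, G 7.12, C 6.72, B 3.87, D 1.39
take F (4 @ 294); take A (13 @ 201); take E (23 @ 241); take G (33 @ 235); take C (32 @ 215); take 34/39 of B → 131.64. Capacity used 139/139.
Total value = 1317.64

1317.64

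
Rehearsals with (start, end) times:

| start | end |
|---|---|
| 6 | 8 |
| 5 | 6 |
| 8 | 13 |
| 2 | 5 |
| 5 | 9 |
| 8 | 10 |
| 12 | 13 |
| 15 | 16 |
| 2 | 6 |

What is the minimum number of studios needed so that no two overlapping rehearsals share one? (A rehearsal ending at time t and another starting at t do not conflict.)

Count concurrent intervals with a sweep; the peak is the room count.
Events (time:±→running): 2:+→1 2:+→2 5:-→1 5:+→2 5:+→3 … peak 3.

3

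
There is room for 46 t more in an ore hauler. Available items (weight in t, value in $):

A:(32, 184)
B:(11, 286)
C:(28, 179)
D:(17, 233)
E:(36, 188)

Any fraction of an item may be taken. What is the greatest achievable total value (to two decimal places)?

634.07

Order: B (286/11=26.00) > D (233/17=13.71) > C (179/28=6.39) > A (184/32=5.75) > E (188/36=5.22)
Fill: take B (11 @ 286) → take D (17 @ 233) → take 18/28 of C → 115.07; 46/46 used.
Total value = 634.07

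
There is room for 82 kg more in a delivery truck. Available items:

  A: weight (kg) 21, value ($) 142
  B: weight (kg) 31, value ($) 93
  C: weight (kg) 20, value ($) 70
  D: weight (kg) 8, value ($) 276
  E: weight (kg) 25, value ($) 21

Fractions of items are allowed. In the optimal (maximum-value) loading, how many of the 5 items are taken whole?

4

Greedy by value/weight ratio, highest first.
Ratios (sorted): D 34.50, A 6.76, C 3.50, B 3.00, E 0.84
take D (8 @ 276); take A (21 @ 142); take C (20 @ 70); take B (31 @ 93); take 2/25 of E → 1.68. Capacity used 82/82.
4 item(s) taken whole; one partial (take 2/25 of E).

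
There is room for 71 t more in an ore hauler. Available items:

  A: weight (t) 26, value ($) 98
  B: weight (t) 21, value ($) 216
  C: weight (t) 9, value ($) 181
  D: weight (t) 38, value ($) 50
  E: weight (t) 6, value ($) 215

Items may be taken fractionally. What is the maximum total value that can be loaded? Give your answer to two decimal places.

Sort by value per unit weight and fill in that order.
Order: E (215/6=35.83) > C (181/9=20.11) > B (216/21=10.29) > A (98/26=3.77) > D (50/38=1.32)
Fill: take E (6 @ 215) → take C (9 @ 181) → take B (21 @ 216) → take A (26 @ 98) → take 9/38 of D → 11.84; 71/71 used.
Total value = 721.84

721.84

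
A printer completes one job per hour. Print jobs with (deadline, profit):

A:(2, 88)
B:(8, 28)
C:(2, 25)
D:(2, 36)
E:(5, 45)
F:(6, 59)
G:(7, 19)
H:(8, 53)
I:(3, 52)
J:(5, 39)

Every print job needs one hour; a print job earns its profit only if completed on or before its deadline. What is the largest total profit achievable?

By profit: A(d2,88), F(d6,59), H(d8,53), I(d3,52), E(d5,45), J(d5,39), D(d2,36), B(d8,28), C(d2,25), G(d7,19)
A→slot 2; F→slot 6; H→slot 8; I→slot 3; E→slot 5; J→slot 4; D→slot 1; B→slot 7; C skipped; G skipped.
Profit = 36 + 88 + 52 + 39 + 45 + 59 + 28 + 53 = 400

400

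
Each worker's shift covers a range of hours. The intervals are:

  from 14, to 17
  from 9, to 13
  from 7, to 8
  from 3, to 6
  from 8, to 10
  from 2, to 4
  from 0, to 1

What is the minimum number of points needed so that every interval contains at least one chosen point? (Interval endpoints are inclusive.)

5

By right end: [0,1]  [2,4]  [3,6]  [7,8]  [8,10]  [9,13]  [14,17]
[0,1] uncovered → point at 1; [2,4] uncovered → point at 4; [7,8] uncovered → point at 8; [9,13] uncovered → point at 13; [14,17] uncovered → point at 17.
Points: 1, 4, 8, 13, 17 (5 total).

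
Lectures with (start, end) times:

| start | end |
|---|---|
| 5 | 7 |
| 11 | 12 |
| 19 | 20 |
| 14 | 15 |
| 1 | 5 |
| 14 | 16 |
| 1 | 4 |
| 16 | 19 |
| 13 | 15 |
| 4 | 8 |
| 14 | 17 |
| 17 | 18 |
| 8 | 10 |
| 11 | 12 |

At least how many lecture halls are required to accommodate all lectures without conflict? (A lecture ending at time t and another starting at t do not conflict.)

The answer is the maximum number of intervals overlapping at any instant.
Events (time:±→running): 1:+→1 1:+→2 4:-→1 4:+→2 5:-→1 5:+→2 7:-→1 8:-→0 8:+→1 10:-→0 11:+→1 11:+→2 12:-→1 12:-→0 13:+→1 14:+→2 14:+→3 14:+→4 … peak 4.

4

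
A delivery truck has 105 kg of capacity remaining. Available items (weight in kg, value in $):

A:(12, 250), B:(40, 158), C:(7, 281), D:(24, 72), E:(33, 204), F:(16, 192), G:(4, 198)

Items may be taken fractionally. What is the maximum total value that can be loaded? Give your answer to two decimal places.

1255.35

Ratios (sorted): G 49.50, C 40.14, A 20.83, F 12.00, E 6.18, B 3.95, D 3.00
take G (4 @ 198); take C (7 @ 281); take A (12 @ 250); take F (16 @ 192); take E (33 @ 204); take 33/40 of B → 130.35. Capacity used 105/105.
Total value = 1255.35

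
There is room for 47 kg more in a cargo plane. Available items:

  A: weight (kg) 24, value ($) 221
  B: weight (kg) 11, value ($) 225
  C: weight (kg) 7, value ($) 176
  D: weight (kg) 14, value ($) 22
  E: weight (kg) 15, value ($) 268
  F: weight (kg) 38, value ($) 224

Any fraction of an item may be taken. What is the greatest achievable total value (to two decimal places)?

Greedy by value/weight ratio, highest first.
Order: C (176/7=25.14) > B (225/11=20.45) > E (268/15=17.87) > A (221/24=9.21) > F (224/38=5.89) > D (22/14=1.57)
Fill: take C (7 @ 176) → take B (11 @ 225) → take E (15 @ 268) → take 14/24 of A → 128.92; 47/47 used.
Total value = 797.92

797.92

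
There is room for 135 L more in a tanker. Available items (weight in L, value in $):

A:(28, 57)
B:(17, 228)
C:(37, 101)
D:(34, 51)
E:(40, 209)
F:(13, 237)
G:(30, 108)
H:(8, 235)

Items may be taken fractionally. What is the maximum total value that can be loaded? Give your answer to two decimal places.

Greedy by value/weight ratio, highest first.
Order: H (235/8=29.38) > F (237/13=18.23) > B (228/17=13.41) > E (209/40=5.22) > G (108/30=3.60) > C (101/37=2.73) > A (57/28=2.04) > D (51/34=1.50)
Fill: take H (8 @ 235) → take F (13 @ 237) → take B (17 @ 228) → take E (40 @ 209) → take G (30 @ 108) → take 27/37 of C → 73.70; 135/135 used.
Total value = 1090.70

1090.70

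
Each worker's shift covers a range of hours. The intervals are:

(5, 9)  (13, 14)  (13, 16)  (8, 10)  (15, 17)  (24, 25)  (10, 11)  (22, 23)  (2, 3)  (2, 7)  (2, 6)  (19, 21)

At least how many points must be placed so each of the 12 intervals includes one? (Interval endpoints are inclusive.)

Process intervals by earliest right end; each time one isn't hit yet, stab at its right endpoint.
By right end: [2,3]  [2,6]  [2,7]  [5,9]  [8,10]  [10,11]  [13,14]  [13,16]  [15,17]  [19,21]  [22,23]  [24,25]
[2,3] uncovered → point at 3; [5,9] uncovered → point at 9; [10,11] uncovered → point at 11; [13,14] uncovered → point at 14; [15,17] uncovered → point at 17; [19,21] uncovered → point at 21; [22,23] uncovered → point at 23; [24,25] uncovered → point at 25.
Points: 3, 9, 11, 14, 17, 21, 23, 25 (8 total).

8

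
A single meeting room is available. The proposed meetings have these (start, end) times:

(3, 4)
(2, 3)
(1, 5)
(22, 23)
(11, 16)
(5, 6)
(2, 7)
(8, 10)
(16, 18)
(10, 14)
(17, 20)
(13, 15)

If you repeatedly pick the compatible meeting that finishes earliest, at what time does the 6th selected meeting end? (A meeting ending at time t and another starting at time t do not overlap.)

18

Sorted by end: (2,3)  (3,4)  (1,5)  (5,6)  (2,7)  (8,10)  (10,14)  (13,15)  (11,16)  (16,18)  (17,20)  (22,23)
take (2,3); take (3,4); take (5,6); skip (2,7); take (8,10); take (10,14); skip (13,15); take (16,18); take (22,23).
Selected: (2,3) (3,4) (5,6) (8,10) (10,14) (16,18) (22,23)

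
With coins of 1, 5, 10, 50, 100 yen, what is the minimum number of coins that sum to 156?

4

156 − 1×100→56 − 1×50→6 − 1×5→1 − 1×1→0
Total coins = 1 + 1 + 1 + 1 = 4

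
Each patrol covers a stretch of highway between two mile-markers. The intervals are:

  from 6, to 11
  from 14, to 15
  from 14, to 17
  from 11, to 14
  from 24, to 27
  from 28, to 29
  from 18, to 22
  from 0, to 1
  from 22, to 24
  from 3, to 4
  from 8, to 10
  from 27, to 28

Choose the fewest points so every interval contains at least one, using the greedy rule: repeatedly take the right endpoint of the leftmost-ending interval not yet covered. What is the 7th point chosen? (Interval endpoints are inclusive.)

Sort by right endpoint; whenever an interval is uncovered, place a point at its right end.
Sorted: [0,1] [3,4] [8,10] [6,11] [11,14] [14,15] [14,17] [18,22] [22,24] [24,27] [27,28] [28,29]
{[0,1]} hit by 1; {[3,4]} hit by 4; {[8,10],[6,11]} hit by 10; {[11,14],[14,15],[14,17]} hit by 14; {[18,22],[22,24]} hit by 22; {[24,27],[27,28]} hit by 27; {[28,29]} hit by 29.
Points: 1, 4, 10, 14, 22, 27, 29 (7 total).

29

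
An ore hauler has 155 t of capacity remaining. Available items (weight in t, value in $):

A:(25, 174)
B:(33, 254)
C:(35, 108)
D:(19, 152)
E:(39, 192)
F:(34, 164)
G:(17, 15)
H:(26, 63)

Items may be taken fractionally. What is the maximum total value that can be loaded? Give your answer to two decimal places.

Order: D (152/19=8.00) > B (254/33=7.70) > A (174/25=6.96) > E (192/39=4.92) > F (164/34=4.82) > C (108/35=3.09) > H (63/26=2.42) > G (15/17=0.88)
Fill: take D (19 @ 152) → take B (33 @ 254) → take A (25 @ 174) → take E (39 @ 192) → take F (34 @ 164) → take 5/35 of C → 15.43; 155/155 used.
Total value = 951.43

951.43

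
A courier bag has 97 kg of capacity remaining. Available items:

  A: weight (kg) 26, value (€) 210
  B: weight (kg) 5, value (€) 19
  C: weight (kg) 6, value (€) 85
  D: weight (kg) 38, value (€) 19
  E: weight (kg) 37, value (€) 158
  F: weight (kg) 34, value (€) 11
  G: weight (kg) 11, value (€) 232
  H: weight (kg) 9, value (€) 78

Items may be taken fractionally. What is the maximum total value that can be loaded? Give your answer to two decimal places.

783.50

Greedy by value/weight ratio, highest first.
Ratios (sorted): G 21.09, C 14.17, H 8.67, A 8.08, E 4.27, B 3.80, D 0.50, F 0.32
take G (11 @ 232); take C (6 @ 85); take H (9 @ 78); take A (26 @ 210); take E (37 @ 158); take B (5 @ 19); take 3/38 of D → 1.50. Capacity used 97/97.
Total value = 783.50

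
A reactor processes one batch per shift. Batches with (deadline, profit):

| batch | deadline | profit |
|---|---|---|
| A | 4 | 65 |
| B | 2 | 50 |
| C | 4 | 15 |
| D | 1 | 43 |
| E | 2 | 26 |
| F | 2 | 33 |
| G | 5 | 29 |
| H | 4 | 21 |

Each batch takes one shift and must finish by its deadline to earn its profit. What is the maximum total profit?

208

Take jobs in profit order; each goes to the latest open slot no later than its deadline.
Profit order: A=65 B=50 D=43 F=33 G=29 E=26 H=21 C=15
Assign: A→slot 4, B→slot 2, D→slot 1, F skipped, G→slot 5, E skipped, H→slot 3, C skipped.
Slots: [1:D] [2:B] [3:H] [4:A] [5:G]
Profit = 43 + 50 + 21 + 65 + 29 = 208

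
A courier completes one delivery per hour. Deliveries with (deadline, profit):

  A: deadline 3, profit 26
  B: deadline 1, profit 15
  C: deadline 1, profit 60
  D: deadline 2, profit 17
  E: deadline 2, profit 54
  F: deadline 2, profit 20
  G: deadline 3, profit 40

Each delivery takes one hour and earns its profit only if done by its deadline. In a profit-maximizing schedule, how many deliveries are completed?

Take jobs in profit order; each goes to the latest open slot no later than its deadline.
Profit order: C=60 E=54 G=40 A=26 F=20 D=17 B=15
Assign: C→slot 1, E→slot 2, G→slot 3, A skipped, F skipped, D skipped, B skipped.
Slots: [1:C] [2:E] [3:G]
3 of 7 scheduled.

3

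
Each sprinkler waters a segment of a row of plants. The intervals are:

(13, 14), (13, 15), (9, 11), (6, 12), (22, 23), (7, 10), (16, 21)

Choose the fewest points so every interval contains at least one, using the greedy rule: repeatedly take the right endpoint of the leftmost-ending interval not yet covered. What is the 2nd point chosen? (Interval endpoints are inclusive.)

Process intervals by earliest right end; each time one isn't hit yet, stab at its right endpoint.
By right end: [7,10]  [9,11]  [6,12]  [13,14]  [13,15]  [16,21]  [22,23]
[7,10] uncovered → point at 10; [13,14] uncovered → point at 14; [16,21] uncovered → point at 21; [22,23] uncovered → point at 23.
Points: 10, 14, 21, 23 (4 total).

14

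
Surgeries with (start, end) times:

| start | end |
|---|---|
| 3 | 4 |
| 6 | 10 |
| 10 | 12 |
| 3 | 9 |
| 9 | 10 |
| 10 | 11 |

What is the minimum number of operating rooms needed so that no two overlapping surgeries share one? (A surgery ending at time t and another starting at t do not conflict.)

2

Count concurrent intervals with a sweep; the peak is the room count.
Events (time:±→running): 3:+→1 3:+→2 … peak 2.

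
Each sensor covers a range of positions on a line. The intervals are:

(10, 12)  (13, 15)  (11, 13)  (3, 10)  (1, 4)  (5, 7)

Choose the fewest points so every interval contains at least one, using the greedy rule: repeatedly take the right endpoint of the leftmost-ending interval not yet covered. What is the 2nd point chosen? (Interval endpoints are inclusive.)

7

Process intervals by earliest right end; each time one isn't hit yet, stab at its right endpoint.
Sorted: [1,4] [5,7] [3,10] [10,12] [11,13] [13,15]
{[1,4]} hit by 4; {[5,7],[3,10]} hit by 7; {[10,12],[11,13]} hit by 12; {[13,15]} hit by 15.
Points: 4, 7, 12, 15 (4 total).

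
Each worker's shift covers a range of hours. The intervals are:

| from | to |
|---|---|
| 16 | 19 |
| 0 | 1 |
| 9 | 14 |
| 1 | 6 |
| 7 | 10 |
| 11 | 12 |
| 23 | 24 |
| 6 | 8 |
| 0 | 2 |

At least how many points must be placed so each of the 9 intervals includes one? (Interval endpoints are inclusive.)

5

Sort by right endpoint; whenever an interval is uncovered, place a point at its right end.
Sorted: [0,1] [0,2] [1,6] [6,8] [7,10] [11,12] [9,14] [16,19] [23,24]
{[0,1],[0,2],[1,6]} hit by 1; {[6,8],[7,10]} hit by 8; {[11,12],[9,14]} hit by 12; {[16,19]} hit by 19; {[23,24]} hit by 24.
Points: 1, 8, 12, 19, 24 (5 total).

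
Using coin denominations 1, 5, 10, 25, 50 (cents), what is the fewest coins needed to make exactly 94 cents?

94 − 1×50→44 − 1×25→19 − 1×10→9 − 1×5→4 − 4×1→0
Total coins = 1 + 1 + 1 + 1 + 4 = 8

8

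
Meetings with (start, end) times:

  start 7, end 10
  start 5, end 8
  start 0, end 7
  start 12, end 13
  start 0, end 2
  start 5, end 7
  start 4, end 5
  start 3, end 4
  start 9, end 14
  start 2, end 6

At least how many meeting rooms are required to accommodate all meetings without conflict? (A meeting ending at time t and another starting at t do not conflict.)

starts: [0, 0, 2, 3, 4, 5, 5, 7, 9, 12]
ends:   [2, 4, 5, 6, 7, 7, 8, 10, 13, 14]
s0→1 s0→2 e2→1 s2→2 s3→3 e4→2 s4→3 e5→2 s5→3 s5→4  — peak 4.

4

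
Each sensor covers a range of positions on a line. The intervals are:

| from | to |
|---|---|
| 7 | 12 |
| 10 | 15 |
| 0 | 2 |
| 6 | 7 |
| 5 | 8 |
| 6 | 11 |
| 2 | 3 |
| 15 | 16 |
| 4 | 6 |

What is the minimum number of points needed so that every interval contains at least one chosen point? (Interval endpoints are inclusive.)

Sort by right endpoint; whenever an interval is uncovered, place a point at its right end.
Sorted: [0,2] [2,3] [4,6] [6,7] [5,8] [6,11] [7,12] [10,15] [15,16]
{[0,2],[2,3]} hit by 2; {[4,6],[6,7],[5,8],[6,11]} hit by 6; {[7,12],[10,15]} hit by 12; {[15,16]} hit by 16.
Points: 2, 6, 12, 16 (4 total).

4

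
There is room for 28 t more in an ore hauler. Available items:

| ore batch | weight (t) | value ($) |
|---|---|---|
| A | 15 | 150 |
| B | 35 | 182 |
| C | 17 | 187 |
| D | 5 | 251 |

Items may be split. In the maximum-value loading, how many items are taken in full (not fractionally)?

Order: D (251/5=50.20) > C (187/17=11.00) > A (150/15=10.00) > B (182/35=5.20)
Fill: take D (5 @ 251) → take C (17 @ 187) → take 6/15 of A → 60.00; 28/28 used.
2 item(s) taken whole; one partial (take 6/15 of A).

2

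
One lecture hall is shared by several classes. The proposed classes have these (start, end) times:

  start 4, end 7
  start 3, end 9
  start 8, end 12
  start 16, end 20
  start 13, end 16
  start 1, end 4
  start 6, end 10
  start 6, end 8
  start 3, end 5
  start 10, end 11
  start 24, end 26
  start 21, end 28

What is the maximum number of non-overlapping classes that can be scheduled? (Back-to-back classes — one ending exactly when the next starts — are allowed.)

6

Order by finish time; keep every interval that doesn't clash with the previous kept one.
Sorted by end: (1,4)  (3,5)  (4,7)  (6,8)  (3,9)  (6,10)  (10,11)  (8,12)  (13,16)  (16,20)  (24,26)  (21,28)
take (1,4); skip (3,5); take (4,7); skip (3,9); take (10,11); skip (8,12); take (13,16); take (16,20); take (24,26).
Selected 6 classes.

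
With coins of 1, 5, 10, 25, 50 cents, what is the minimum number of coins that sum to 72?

Greedy: take as many of the largest coin as possible, then repeat with the remainder.
72 − 1×50→22 − 2×10→2 − 2×1→0
Total coins = 1 + 2 + 2 = 5

5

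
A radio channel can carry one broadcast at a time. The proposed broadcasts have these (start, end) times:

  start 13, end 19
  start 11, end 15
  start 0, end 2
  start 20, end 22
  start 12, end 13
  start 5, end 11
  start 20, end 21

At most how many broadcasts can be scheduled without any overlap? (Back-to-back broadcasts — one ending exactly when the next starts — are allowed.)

5

Sorted by end: (0,2)  (5,11)  (12,13)  (11,15)  (13,19)  (20,21)  (20,22)
take (0,2); take (5,11); take (12,13); take (13,19); take (20,21).
Selected 5 broadcasts.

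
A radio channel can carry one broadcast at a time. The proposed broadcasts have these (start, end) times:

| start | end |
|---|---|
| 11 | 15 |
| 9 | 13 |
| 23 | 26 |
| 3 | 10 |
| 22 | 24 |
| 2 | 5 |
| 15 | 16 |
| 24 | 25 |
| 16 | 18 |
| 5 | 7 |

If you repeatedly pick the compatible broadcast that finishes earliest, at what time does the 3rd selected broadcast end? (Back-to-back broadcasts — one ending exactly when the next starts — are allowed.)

By end time: (2,5), (5,7), (3,10), (9,13), (11,15), (15,16), (16,18), (22,24), (24,25), (23,26).
Pick (2,5); next start ≥ 5 → (5,7); next start ≥ 7 → (9,13); next start ≥ 13 → (15,16); next start ≥ 16 → (16,18); next start ≥ 18 → (22,24); next start ≥ 24 → (24,25).
Selected: (2,5) (5,7) (9,13) (15,16) (16,18) (22,24) (24,25)

13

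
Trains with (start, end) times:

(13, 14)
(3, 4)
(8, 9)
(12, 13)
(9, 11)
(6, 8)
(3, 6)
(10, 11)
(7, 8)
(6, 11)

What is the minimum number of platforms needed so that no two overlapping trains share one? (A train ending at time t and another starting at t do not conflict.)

3

The answer is the maximum number of intervals overlapping at any instant.
starts: [3, 3, 6, 6, 7, 8, 9, 10, 12, 13]
ends:   [4, 6, 8, 8, 9, 11, 11, 11, 13, 14]
s3→1 s3→2 e4→1 e6→0 s6→1 s6→2 s7→3  — peak 3.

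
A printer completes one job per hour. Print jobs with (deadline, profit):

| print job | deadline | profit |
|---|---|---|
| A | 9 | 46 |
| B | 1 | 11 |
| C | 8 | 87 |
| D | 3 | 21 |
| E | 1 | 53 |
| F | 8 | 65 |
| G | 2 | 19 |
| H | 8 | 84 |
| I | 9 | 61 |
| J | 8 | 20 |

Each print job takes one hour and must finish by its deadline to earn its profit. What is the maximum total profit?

Profit order: C=87 H=84 F=65 I=61 E=53 A=46 D=21 J=20 G=19 B=11
Assign: C→slot 8, H→slot 7, F→slot 6, I→slot 9, E→slot 1, A→slot 5, D→slot 3, J→slot 4, G→slot 2, B skipped.
Slots: [1:E] [2:G] [3:D] [4:J] [5:A] [6:F] [7:H] [8:C] [9:I]
Profit = 53 + 19 + 21 + 20 + 46 + 65 + 84 + 87 + 61 = 456

456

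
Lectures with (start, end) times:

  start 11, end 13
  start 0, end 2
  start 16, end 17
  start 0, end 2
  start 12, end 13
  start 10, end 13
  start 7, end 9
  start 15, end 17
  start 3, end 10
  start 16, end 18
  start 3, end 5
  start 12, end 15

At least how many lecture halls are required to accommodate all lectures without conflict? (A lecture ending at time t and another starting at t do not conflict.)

4

starts: [0, 0, 3, 3, 7, 10, 11, 12, 12, 15, 16, 16]
ends:   [2, 2, 5, 9, 10, 13, 13, 13, 15, 17, 17, 18]
s0→1 s0→2 e2→1 e2→0 s3→1 s3→2 e5→1 s7→2 e9→1 e10→0 s10→1 s11→2 s12→3 s12→4  — peak 4.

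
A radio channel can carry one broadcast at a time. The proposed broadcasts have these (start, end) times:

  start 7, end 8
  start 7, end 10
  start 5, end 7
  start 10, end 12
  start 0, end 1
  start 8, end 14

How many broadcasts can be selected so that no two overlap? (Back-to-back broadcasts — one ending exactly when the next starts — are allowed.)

Sorted by end: (0,1)  (5,7)  (7,8)  (7,10)  (10,12)  (8,14)
take (0,1); take (5,7); take (7,8); take (10,12).
Selected 4 broadcasts.

4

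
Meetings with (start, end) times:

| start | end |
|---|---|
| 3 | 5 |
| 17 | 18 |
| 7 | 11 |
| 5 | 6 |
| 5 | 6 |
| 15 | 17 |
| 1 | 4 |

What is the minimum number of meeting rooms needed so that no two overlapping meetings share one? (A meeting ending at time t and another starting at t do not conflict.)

The answer is the maximum number of intervals overlapping at any instant.
starts: [1, 3, 5, 5, 7, 15, 17]
ends:   [4, 5, 6, 6, 11, 17, 18]
s1→1 s3→2  — peak 2.

2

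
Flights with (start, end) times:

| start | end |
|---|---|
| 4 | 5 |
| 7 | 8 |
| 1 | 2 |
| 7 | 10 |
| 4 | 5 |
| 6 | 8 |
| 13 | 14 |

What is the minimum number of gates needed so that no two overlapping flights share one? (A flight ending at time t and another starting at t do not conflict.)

Events (time:±→running): 1:+→1 2:-→0 4:+→1 4:+→2 5:-→1 5:-→0 6:+→1 7:+→2 7:+→3 … peak 3.

3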